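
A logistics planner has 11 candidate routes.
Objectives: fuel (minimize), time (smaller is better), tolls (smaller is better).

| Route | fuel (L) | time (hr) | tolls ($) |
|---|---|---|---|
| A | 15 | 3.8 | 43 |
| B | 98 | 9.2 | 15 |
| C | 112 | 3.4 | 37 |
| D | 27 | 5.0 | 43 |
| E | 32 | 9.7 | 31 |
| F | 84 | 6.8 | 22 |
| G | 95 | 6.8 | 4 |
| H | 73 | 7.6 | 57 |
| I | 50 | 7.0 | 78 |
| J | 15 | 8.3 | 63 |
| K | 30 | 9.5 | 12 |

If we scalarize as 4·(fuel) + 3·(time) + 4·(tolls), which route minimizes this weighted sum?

K

A: 4·15 + 3·3.8 + 4·43 = 243.4
B: 4·98 + 3·9.2 + 4·15 = 479.6
C: 4·112 + 3·3.4 + 4·37 = 606.2
D: 4·27 + 3·5.0 + 4·43 = 295.0
E: 4·32 + 3·9.7 + 4·31 = 281.1
F: 4·84 + 3·6.8 + 4·22 = 444.4
G: 4·95 + 3·6.8 + 4·4 = 416.4
H: 4·73 + 3·7.6 + 4·57 = 542.8
I: 4·50 + 3·7.0 + 4·78 = 533.0
J: 4·15 + 3·8.3 + 4·63 = 336.9
K: 4·30 + 3·9.5 + 4·12 = 196.5
Lowest: K at 196.5.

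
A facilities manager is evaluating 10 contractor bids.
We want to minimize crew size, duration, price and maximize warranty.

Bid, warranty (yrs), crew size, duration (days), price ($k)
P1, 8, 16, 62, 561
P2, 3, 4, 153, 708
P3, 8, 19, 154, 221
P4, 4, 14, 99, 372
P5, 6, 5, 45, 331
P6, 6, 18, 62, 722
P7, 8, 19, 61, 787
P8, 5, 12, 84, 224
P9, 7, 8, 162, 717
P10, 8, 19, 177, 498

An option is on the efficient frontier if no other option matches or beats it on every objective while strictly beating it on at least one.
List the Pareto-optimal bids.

P1, P2, P3, P5, P7, P8, P9

P1: not dominated.
P2: not dominated (best crew size).
P3: not dominated (best price).
P4: dominated by P5 (warranty 6≥4, crew size 5≤14, duration 45≤99, price 331≤372).
P5: not dominated (best duration).
P6: dominated by P1 (warranty 8≥6, crew size 16≤18, duration 62≤62, price 561≤722).
P7: not dominated.
P8: not dominated.
P9: not dominated.
P10: dominated by P3 (warranty 8≥8, crew size 19≤19, duration 154≤177, price 221≤498).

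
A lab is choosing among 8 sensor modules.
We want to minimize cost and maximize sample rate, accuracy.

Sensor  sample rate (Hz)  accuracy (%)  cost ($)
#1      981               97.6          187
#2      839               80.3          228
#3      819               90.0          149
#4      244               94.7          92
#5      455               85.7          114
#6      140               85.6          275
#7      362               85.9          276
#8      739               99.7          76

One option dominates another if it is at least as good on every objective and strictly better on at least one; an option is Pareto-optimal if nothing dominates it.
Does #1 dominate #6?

#1 vs #6: sample rate 981≥140, accuracy 97.6≥85.6, cost 187≤275 — #1 is at least as good on every objective with at least one strict improvement.

Yes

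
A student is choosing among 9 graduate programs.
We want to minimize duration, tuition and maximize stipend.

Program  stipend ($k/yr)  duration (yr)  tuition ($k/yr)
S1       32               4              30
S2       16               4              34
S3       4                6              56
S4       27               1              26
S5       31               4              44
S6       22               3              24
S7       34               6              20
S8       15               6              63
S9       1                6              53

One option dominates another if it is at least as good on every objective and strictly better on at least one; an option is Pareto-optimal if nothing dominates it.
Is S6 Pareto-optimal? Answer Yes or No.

S1: worse on duration (4 vs 3).
S2: worse on stipend (16 vs 22).
S3: worse on stipend (4 vs 22).
S4: worse on tuition (26 vs 24).
S5: worse on duration (4 vs 3).
S7: worse on duration (6 vs 3).
S8: worse on stipend (15 vs 22).
S9: worse on stipend (1 vs 22).
No option is at least as good as S6 on every objective and strictly better on one.

Yes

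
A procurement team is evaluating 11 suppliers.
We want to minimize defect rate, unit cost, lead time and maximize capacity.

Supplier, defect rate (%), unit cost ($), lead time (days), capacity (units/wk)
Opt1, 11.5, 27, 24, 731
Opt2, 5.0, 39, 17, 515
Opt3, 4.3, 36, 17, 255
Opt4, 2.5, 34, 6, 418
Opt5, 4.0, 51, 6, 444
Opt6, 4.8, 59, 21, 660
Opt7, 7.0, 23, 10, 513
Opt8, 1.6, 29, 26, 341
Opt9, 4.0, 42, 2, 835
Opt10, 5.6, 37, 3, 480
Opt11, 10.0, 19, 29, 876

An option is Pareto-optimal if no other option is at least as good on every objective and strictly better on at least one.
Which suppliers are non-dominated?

Opt1: not dominated.
Opt2: not dominated.
Opt3: dominated by Opt4 (defect rate 2.5≤4.3, unit cost 34≤36, lead time 6≤17, capacity 418≥255).
Opt4: not dominated.
Opt5: dominated by Opt9 (defect rate 4.0≤4.0, unit cost 42≤51, lead time 2≤6, capacity 835≥444).
Opt6: dominated by Opt9 (defect rate 4.0≤4.8, unit cost 42≤59, lead time 2≤21, capacity 835≥660).
Opt7: not dominated.
Opt8: not dominated (best defect rate).
Opt9: not dominated (best lead time).
Opt10: not dominated.
Opt11: not dominated (best unit cost).

Opt1, Opt2, Opt4, Opt7, Opt8, Opt9, Opt10, Opt11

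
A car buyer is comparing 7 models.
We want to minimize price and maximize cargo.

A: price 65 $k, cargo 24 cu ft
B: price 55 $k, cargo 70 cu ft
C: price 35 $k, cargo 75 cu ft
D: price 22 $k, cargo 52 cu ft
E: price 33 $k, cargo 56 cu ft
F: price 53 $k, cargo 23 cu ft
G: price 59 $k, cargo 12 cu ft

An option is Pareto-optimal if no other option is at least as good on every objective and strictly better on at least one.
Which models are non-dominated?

A: dominated by B (price 55≤65, cargo 70≥24).
B: dominated by C (price 35≤55, cargo 75≥70).
C: not dominated (best cargo).
D: not dominated (best price).
E: not dominated.
F: dominated by C (price 35≤53, cargo 75≥23).
G: dominated by B (price 55≤59, cargo 70≥12).

C, D, E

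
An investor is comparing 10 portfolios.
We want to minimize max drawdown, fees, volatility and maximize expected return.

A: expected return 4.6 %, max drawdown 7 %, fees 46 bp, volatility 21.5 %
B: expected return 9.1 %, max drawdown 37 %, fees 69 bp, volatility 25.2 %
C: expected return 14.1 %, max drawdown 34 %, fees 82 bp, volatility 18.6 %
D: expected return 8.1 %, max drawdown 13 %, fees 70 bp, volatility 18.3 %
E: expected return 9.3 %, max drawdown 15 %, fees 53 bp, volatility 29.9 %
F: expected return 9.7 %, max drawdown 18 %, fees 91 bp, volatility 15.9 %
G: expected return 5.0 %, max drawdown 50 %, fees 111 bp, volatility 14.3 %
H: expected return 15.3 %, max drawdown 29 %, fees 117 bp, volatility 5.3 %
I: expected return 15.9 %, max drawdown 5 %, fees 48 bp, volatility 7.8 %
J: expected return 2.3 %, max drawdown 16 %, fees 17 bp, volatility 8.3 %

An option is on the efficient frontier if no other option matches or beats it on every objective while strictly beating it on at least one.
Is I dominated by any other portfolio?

A: worse on expected return (4.6 vs 15.9).
B: worse on expected return (9.1 vs 15.9).
C: worse on expected return (14.1 vs 15.9).
D: worse on expected return (8.1 vs 15.9).
E: worse on expected return (9.3 vs 15.9).
F: worse on expected return (9.7 vs 15.9).
G: worse on expected return (5.0 vs 15.9).
H: worse on expected return (15.3 vs 15.9).
J: worse on expected return (2.3 vs 15.9).
No option is at least as good as I on every objective and strictly better on one.

No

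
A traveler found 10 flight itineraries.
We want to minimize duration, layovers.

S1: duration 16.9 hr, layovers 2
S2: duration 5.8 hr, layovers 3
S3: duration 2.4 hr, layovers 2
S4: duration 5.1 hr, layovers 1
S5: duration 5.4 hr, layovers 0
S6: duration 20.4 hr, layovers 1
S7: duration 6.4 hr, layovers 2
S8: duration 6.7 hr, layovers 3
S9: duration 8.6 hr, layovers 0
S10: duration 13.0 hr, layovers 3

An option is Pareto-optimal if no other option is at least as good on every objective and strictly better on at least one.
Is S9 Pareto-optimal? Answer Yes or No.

S5 vs S9: duration 5.4≤8.6, layovers 0≤0 — S5 is at least as good on every objective and strictly better on at least one, so S5 dominates S9.

No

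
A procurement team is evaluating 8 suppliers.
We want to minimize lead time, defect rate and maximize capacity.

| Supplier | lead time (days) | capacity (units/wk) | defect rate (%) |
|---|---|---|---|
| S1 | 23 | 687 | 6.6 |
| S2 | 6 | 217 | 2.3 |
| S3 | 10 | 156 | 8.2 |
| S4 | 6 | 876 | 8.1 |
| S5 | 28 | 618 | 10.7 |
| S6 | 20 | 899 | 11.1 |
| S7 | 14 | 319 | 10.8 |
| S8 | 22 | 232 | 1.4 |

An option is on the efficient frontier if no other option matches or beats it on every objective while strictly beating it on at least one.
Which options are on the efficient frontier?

S1, S2, S4, S6, S8

S1: not dominated.
S2: not dominated.
S3: dominated by S2 (lead time 6≤10, capacity 217≥156, defect rate 2.3≤8.2).
S4: not dominated.
S5: dominated by S1 (lead time 23≤28, capacity 687≥618, defect rate 6.6≤10.7).
S6: not dominated (best capacity).
S7: dominated by S4 (lead time 6≤14, capacity 876≥319, defect rate 8.1≤10.8).
S8: not dominated (best defect rate).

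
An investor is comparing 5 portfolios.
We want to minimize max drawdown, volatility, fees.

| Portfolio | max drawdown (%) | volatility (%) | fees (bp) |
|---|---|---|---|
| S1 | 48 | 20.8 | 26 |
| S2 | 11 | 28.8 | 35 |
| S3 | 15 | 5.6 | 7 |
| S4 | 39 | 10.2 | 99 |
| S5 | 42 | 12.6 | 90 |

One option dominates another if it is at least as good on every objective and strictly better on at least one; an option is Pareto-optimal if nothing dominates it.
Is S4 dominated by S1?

S1 vs S4: S1 is worse on max drawdown (48 vs 39), so it does not dominate S4.

No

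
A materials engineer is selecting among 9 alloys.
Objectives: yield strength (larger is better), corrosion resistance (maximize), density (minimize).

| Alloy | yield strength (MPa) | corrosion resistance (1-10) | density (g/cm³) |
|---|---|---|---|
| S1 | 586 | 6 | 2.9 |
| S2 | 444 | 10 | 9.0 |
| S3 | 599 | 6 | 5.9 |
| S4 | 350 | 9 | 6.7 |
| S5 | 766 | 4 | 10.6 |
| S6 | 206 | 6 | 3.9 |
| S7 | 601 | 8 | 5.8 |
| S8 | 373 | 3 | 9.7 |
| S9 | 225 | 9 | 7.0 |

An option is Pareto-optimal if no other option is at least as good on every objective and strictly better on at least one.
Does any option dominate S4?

S1: worse on corrosion resistance (6 vs 9).
S2: worse on density (9.0 vs 6.7).
S3: worse on corrosion resistance (6 vs 9).
S5: worse on corrosion resistance (4 vs 9).
S6: worse on yield strength (206 vs 350).
S7: worse on corrosion resistance (8 vs 9).
S8: worse on corrosion resistance (3 vs 9).
S9: worse on yield strength (225 vs 350).
No option is at least as good as S4 on every objective and strictly better on one.

No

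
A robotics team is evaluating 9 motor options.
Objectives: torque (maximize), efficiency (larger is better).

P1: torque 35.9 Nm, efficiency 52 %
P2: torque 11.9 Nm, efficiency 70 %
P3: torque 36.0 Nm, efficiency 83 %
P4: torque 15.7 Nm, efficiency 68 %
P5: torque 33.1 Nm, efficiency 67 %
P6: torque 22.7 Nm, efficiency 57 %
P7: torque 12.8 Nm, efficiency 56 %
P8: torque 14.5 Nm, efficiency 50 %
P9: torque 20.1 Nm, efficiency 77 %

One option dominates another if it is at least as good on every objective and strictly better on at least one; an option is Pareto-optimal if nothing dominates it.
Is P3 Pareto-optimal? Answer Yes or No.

P1: worse on torque (35.9 vs 36.0).
P2: worse on torque (11.9 vs 36.0).
P4: worse on torque (15.7 vs 36.0).
P5: worse on torque (33.1 vs 36.0).
P6: worse on torque (22.7 vs 36.0).
P7: worse on torque (12.8 vs 36.0).
P8: worse on torque (14.5 vs 36.0).
P9: worse on torque (20.1 vs 36.0).
No option is at least as good as P3 on every objective and strictly better on one.

Yes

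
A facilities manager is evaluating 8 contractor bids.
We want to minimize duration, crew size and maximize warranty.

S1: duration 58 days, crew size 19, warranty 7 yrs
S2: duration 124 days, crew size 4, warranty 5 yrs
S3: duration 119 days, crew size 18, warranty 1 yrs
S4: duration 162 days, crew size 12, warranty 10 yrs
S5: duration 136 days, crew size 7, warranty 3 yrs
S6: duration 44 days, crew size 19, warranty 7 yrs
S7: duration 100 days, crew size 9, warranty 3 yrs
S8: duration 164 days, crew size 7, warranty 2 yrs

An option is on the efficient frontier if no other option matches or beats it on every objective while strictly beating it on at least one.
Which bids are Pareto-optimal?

S1: dominated by S6 (duration 44≤58, crew size 19≤19, warranty 7≥7).
S2: not dominated (best crew size).
S3: dominated by S7 (duration 100≤119, crew size 9≤18, warranty 3≥1).
S4: not dominated (best warranty).
S5: dominated by S2 (duration 124≤136, crew size 4≤7, warranty 5≥3).
S6: not dominated (best duration).
S7: not dominated.
S8: dominated by S2 (duration 124≤164, crew size 4≤7, warranty 5≥2).

S2, S4, S6, S7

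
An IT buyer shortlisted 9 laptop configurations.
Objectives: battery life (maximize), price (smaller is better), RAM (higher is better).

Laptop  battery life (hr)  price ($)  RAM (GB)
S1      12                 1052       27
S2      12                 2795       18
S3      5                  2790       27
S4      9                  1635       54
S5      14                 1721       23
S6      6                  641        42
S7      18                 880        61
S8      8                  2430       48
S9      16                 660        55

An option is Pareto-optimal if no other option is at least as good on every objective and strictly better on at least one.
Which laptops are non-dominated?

S6, S7, S9

S1: dominated by S7 (battery life 18≥12, price 880≤1052, RAM 61≥27).
S2: dominated by S1 (battery life 12≥12, price 1052≤2795, RAM 27≥18).
S3: dominated by S1 (battery life 12≥5, price 1052≤2790, RAM 27≥27).
S4: dominated by S7 (battery life 18≥9, price 880≤1635, RAM 61≥54).
S5: dominated by S7 (battery life 18≥14, price 880≤1721, RAM 61≥23).
S6: not dominated (best price).
S7: not dominated (best battery life).
S8: dominated by S4 (battery life 9≥8, price 1635≤2430, RAM 54≥48).
S9: not dominated.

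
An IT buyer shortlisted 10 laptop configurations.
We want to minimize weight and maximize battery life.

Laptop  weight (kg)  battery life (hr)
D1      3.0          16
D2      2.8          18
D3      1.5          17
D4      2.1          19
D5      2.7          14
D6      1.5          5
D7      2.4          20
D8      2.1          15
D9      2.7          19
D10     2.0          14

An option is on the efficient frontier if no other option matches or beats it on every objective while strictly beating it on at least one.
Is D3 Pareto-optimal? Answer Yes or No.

D1: worse on weight (3.0 vs 1.5).
D2: worse on weight (2.8 vs 1.5).
D4: worse on weight (2.1 vs 1.5).
D5: worse on weight (2.7 vs 1.5).
D6: worse on battery life (5 vs 17).
D7: worse on weight (2.4 vs 1.5).
D8: worse on weight (2.1 vs 1.5).
D9: worse on weight (2.7 vs 1.5).
D10: worse on weight (2.0 vs 1.5).
No option is at least as good as D3 on every objective and strictly better on one.

Yes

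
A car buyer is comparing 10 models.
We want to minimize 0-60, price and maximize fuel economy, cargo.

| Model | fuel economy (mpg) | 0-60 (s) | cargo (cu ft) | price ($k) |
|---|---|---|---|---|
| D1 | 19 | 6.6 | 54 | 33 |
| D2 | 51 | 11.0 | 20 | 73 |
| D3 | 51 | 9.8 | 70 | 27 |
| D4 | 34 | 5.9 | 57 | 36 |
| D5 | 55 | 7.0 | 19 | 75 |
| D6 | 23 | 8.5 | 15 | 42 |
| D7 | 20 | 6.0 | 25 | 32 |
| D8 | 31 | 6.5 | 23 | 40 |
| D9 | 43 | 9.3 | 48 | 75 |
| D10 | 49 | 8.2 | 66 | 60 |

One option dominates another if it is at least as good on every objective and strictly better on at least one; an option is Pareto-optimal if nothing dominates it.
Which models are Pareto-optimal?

D1, D3, D4, D5, D7, D10

D1: not dominated.
D2: dominated by D3 (fuel economy 51≥51, 0-60 9.8≤11.0, cargo 70≥20, price 27≤73).
D3: not dominated (best cargo).
D4: not dominated (best 0-60).
D5: not dominated (best fuel economy).
D6: dominated by D4 (fuel economy 34≥23, 0-60 5.9≤8.5, cargo 57≥15, price 36≤42).
D7: not dominated.
D8: dominated by D4 (fuel economy 34≥31, 0-60 5.9≤6.5, cargo 57≥23, price 36≤40).
D9: dominated by D10 (fuel economy 49≥43, 0-60 8.2≤9.3, cargo 66≥48, price 60≤75).
D10: not dominated.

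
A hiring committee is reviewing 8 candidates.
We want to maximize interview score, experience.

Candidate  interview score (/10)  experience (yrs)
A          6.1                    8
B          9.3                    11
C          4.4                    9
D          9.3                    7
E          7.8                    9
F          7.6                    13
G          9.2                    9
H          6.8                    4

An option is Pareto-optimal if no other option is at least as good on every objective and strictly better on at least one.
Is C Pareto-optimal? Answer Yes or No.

No

B vs C: interview score 9.3≥4.4, experience 11≥9 — B is at least as good on every objective and strictly better on at least one, so B dominates C.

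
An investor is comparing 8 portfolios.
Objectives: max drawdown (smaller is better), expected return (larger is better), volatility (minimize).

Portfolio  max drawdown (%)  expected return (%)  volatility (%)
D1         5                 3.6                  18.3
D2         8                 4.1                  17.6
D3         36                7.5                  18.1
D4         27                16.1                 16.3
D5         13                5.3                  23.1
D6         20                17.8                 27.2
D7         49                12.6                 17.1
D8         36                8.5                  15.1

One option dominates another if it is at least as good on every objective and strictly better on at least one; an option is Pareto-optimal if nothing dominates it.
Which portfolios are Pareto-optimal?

D1, D2, D4, D5, D6, D8

D1: not dominated (best max drawdown).
D2: not dominated.
D3: dominated by D4 (max drawdown 27≤36, expected return 16.1≥7.5, volatility 16.3≤18.1).
D4: not dominated.
D5: not dominated.
D6: not dominated (best expected return).
D7: dominated by D4 (max drawdown 27≤49, expected return 16.1≥12.6, volatility 16.3≤17.1).
D8: not dominated (best volatility).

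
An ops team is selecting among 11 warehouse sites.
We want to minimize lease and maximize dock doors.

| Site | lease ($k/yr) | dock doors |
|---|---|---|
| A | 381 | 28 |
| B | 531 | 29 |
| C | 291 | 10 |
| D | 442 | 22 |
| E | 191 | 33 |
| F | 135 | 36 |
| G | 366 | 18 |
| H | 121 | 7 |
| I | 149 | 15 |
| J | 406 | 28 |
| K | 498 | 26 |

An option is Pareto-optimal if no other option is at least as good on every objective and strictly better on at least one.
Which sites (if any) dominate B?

E: lease 191≤531, dock doors 33≥29 — dominates B.
F: lease 135≤531, dock doors 36≥29 — dominates B.
Others (A, C, D, G, H, I, J, K) are each worse than B on at least one objective.

E, F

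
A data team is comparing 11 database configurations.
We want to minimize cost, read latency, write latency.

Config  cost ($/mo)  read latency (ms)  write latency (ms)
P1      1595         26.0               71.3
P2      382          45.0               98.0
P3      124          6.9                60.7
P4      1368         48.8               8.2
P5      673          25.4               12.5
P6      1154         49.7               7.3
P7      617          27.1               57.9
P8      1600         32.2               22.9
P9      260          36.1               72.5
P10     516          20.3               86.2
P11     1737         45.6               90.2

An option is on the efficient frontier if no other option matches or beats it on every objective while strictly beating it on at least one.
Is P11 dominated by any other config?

P1 vs P11: cost 1595≤1737, read latency 26.0≤45.6, write latency 71.3≤90.2 — P1 is at least as good on every objective and strictly better on at least one, so P1 dominates P11.

Yes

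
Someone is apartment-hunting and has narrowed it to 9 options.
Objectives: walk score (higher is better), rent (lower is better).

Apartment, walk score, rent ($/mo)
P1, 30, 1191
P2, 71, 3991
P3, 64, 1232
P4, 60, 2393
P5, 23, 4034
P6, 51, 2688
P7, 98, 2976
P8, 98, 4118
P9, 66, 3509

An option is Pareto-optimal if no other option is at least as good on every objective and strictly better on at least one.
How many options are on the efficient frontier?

3

P1: not dominated (best rent).
P2: dominated by P7 (walk score 98≥71, rent 2976≤3991).
P3: not dominated.
P4: dominated by P3 (walk score 64≥60, rent 1232≤2393).
P5: dominated by P1 (walk score 30≥23, rent 1191≤4034).
P6: dominated by P3 (walk score 64≥51, rent 1232≤2688).
P7: not dominated.
P8: dominated by P7 (walk score 98≥98, rent 2976≤4118).
P9: dominated by P7 (walk score 98≥66, rent 2976≤3509).
Pareto-optimal: P1, P3, P7 → 3.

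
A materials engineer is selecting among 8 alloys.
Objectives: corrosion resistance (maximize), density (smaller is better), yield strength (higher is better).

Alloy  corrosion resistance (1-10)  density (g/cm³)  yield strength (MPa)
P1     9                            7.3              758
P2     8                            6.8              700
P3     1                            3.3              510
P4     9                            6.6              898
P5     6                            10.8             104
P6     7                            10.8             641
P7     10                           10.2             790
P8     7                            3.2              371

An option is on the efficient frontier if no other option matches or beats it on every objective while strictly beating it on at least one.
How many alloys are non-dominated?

4

P1: dominated by P4 (corrosion resistance 9≥9, density 6.6≤7.3, yield strength 898≥758).
P2: dominated by P4 (corrosion resistance 9≥8, density 6.6≤6.8, yield strength 898≥700).
P3: not dominated.
P4: not dominated (best yield strength).
P5: dominated by P1 (corrosion resistance 9≥6, density 7.3≤10.8, yield strength 758≥104).
P6: dominated by P1 (corrosion resistance 9≥7, density 7.3≤10.8, yield strength 758≥641).
P7: not dominated (best corrosion resistance).
P8: not dominated (best density).
Pareto-optimal: P3, P4, P7, P8 → 4.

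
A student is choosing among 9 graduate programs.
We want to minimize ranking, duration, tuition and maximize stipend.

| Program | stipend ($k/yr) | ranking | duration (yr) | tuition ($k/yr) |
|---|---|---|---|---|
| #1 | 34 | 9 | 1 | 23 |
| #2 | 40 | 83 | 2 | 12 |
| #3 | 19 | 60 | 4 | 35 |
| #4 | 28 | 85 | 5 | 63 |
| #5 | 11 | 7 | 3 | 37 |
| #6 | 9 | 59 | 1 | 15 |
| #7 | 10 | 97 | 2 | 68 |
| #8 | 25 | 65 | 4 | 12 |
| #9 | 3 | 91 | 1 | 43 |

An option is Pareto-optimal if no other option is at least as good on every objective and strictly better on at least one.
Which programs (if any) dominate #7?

#1: stipend 34≥10, ranking 9≤97, duration 1≤2, tuition 23≤68 — dominates #7.
#2: stipend 40≥10, ranking 83≤97, duration 2≤2, tuition 12≤68 — dominates #7.
Others (#3, #4, #5, #6, #8, #9) are each worse than #7 on at least one objective.

#1, #2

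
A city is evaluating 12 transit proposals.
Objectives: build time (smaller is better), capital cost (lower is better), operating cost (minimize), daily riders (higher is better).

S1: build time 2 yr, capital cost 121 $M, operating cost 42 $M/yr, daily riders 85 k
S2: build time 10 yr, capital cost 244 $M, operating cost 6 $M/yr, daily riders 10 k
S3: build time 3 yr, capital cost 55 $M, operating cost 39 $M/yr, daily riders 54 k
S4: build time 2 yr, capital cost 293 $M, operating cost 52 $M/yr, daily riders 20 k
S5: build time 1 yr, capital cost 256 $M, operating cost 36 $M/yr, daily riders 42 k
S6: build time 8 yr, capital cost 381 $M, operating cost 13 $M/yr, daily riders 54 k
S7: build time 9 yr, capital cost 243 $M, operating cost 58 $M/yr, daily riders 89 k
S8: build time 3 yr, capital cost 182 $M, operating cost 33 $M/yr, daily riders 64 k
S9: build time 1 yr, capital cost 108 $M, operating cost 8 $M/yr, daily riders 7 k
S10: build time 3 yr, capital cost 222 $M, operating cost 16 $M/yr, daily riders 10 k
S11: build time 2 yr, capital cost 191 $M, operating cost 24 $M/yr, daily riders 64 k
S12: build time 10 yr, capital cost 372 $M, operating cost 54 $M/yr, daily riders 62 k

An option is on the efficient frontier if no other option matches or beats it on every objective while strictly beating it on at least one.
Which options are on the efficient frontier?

S1, S2, S3, S5, S6, S7, S8, S9, S10, S11

S1: not dominated.
S2: not dominated (best operating cost).
S3: not dominated (best capital cost).
S4: dominated by S1 (build time 2≤2, capital cost 121≤293, operating cost 42≤52, daily riders 85≥20).
S5: not dominated.
S6: not dominated.
S7: not dominated (best daily riders).
S8: not dominated.
S9: not dominated.
S10: not dominated.
S11: not dominated.
S12: dominated by S1 (build time 2≤10, capital cost 121≤372, operating cost 42≤54, daily riders 85≥62).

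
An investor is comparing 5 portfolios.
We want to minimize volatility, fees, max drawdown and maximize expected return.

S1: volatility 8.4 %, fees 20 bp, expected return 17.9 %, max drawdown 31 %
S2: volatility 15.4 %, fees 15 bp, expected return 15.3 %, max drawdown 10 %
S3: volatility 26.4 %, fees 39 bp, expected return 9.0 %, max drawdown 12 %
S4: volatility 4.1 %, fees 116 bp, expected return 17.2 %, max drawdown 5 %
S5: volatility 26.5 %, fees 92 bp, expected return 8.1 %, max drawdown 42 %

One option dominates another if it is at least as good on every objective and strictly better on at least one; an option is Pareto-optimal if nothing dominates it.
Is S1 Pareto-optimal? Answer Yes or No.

S2: worse on volatility (15.4 vs 8.4).
S3: worse on volatility (26.4 vs 8.4).
S4: worse on fees (116 vs 20).
S5: worse on volatility (26.5 vs 8.4).
No option is at least as good as S1 on every objective and strictly better on one.

Yes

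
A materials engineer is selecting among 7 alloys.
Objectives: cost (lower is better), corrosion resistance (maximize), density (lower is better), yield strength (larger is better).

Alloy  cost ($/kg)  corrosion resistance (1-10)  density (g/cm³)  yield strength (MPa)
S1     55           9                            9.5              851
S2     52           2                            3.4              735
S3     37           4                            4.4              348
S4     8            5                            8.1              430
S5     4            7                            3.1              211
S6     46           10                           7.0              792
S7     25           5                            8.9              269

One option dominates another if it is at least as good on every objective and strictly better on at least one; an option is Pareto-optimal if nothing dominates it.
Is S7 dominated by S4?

Yes

S4 vs S7: cost 8≤25, corrosion resistance 5≥5, density 8.1≤8.9, yield strength 430≥269 — S4 is at least as good on every objective with at least one strict improvement.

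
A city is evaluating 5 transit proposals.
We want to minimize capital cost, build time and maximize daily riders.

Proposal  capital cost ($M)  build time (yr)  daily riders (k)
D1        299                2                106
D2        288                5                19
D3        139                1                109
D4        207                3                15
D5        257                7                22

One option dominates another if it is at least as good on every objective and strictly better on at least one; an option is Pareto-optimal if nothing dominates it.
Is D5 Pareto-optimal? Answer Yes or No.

D3 vs D5: capital cost 139≤257, build time 1≤7, daily riders 109≥22 — D3 is at least as good on every objective and strictly better on at least one, so D3 dominates D5.

No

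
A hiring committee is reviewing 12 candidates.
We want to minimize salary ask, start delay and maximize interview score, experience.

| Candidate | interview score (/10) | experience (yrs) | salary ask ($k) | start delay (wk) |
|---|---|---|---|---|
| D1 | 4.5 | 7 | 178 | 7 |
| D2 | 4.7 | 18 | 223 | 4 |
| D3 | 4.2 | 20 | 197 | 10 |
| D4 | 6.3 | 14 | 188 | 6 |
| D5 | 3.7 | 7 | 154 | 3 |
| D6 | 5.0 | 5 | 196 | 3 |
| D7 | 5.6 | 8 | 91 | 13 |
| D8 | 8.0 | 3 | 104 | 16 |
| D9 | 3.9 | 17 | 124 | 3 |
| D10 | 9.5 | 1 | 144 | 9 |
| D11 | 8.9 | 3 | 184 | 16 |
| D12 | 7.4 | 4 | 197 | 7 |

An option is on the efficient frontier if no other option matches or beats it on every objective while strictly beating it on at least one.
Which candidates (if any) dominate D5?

D9: interview score 3.9≥3.7, experience 17≥7, salary ask 124≤154, start delay 3≤3 — dominates D5.
Others (D1, D2, D3, D4, D6, D7, D8, D10, D11, D12) are each worse than D5 on at least one objective.

D9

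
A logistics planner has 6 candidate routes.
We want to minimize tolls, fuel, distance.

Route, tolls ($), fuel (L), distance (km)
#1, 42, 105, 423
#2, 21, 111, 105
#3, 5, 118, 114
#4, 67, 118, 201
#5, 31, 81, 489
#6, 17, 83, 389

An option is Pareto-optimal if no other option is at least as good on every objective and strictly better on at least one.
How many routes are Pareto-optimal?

#1: dominated by #6 (tolls 17≤42, fuel 83≤105, distance 389≤423).
#2: not dominated (best distance).
#3: not dominated (best tolls).
#4: dominated by #2 (tolls 21≤67, fuel 111≤118, distance 105≤201).
#5: not dominated (best fuel).
#6: not dominated.
Pareto-optimal: #2, #3, #5, #6 → 4.

4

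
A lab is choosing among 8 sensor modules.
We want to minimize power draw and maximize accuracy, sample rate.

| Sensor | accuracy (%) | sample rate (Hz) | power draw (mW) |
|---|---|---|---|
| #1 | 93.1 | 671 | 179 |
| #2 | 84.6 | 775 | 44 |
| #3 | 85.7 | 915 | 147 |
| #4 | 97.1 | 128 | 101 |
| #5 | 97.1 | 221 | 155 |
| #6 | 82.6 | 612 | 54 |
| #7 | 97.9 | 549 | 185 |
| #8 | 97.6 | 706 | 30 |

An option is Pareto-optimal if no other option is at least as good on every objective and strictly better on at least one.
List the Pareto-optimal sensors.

#1: dominated by #8 (accuracy 97.6≥93.1, sample rate 706≥671, power draw 30≤179).
#2: not dominated.
#3: not dominated (best sample rate).
#4: dominated by #8 (accuracy 97.6≥97.1, sample rate 706≥128, power draw 30≤101).
#5: dominated by #8 (accuracy 97.6≥97.1, sample rate 706≥221, power draw 30≤155).
#6: dominated by #2 (accuracy 84.6≥82.6, sample rate 775≥612, power draw 44≤54).
#7: not dominated (best accuracy).
#8: not dominated (best power draw).

#2, #3, #7, #8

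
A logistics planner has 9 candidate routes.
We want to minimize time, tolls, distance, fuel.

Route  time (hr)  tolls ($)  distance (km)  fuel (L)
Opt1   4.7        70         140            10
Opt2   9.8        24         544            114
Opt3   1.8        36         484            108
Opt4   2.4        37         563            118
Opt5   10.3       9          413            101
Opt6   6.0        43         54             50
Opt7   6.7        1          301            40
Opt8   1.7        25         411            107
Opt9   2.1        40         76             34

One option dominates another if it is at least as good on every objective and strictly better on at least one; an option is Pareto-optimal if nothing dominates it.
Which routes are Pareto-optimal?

Opt1: not dominated (best fuel).
Opt2: dominated by Opt7 (time 6.7≤9.8, tolls 1≤24, distance 301≤544, fuel 40≤114).
Opt3: dominated by Opt8 (time 1.7≤1.8, tolls 25≤36, distance 411≤484, fuel 107≤108).
Opt4: dominated by Opt3 (time 1.8≤2.4, tolls 36≤37, distance 484≤563, fuel 108≤118).
Opt5: dominated by Opt7 (time 6.7≤10.3, tolls 1≤9, distance 301≤413, fuel 40≤101).
Opt6: not dominated (best distance).
Opt7: not dominated (best tolls).
Opt8: not dominated (best time).
Opt9: not dominated.

Opt1, Opt6, Opt7, Opt8, Opt9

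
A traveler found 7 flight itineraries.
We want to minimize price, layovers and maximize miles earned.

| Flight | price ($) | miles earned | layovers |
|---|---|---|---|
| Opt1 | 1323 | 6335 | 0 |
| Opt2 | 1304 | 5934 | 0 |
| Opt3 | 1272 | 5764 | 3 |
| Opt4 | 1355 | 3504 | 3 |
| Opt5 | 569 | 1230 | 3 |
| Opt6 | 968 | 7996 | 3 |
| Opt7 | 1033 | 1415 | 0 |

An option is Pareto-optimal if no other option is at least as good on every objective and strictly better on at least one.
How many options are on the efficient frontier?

5

Opt1: not dominated.
Opt2: not dominated.
Opt3: dominated by Opt6 (price 968≤1272, miles earned 7996≥5764, layovers 3≤3).
Opt4: dominated by Opt1 (price 1323≤1355, miles earned 6335≥3504, layovers 0≤3).
Opt5: not dominated (best price).
Opt6: not dominated (best miles earned).
Opt7: not dominated.
Pareto-optimal: Opt1, Opt2, Opt5, Opt6, Opt7 → 5.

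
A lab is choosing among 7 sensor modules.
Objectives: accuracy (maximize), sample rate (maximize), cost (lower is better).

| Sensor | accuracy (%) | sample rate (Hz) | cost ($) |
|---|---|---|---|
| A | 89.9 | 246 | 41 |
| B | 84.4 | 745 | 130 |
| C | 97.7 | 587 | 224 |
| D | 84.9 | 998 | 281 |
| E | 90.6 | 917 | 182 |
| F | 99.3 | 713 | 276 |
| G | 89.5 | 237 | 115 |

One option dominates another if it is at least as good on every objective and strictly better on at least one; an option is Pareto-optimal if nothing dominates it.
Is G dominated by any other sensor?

Yes

A vs G: accuracy 89.9≥89.5, sample rate 246≥237, cost 41≤115 — A is at least as good on every objective and strictly better on at least one, so A dominates G.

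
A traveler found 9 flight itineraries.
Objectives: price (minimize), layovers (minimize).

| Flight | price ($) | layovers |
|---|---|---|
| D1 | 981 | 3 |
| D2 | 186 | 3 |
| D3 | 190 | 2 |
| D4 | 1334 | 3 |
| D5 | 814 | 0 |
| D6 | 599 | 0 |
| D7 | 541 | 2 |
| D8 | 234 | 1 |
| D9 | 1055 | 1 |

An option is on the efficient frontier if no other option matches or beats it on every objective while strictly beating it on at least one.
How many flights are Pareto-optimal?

D1: dominated by D2 (price 186≤981, layovers 3≤3).
D2: not dominated (best price).
D3: not dominated.
D4: dominated by D1 (price 981≤1334, layovers 3≤3).
D5: dominated by D6 (price 599≤814, layovers 0≤0).
D6: not dominated.
D7: dominated by D3 (price 190≤541, layovers 2≤2).
D8: not dominated.
D9: dominated by D5 (price 814≤1055, layovers 0≤1).
Pareto-optimal: D2, D3, D6, D8 → 4.

4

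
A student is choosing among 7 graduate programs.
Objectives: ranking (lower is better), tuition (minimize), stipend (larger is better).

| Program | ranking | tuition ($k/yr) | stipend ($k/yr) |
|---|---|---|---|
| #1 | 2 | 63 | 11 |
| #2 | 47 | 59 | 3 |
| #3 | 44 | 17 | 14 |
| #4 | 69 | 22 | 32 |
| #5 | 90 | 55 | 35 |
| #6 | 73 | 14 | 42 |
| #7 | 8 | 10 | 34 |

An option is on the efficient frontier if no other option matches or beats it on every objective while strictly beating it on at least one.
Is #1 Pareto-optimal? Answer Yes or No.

#2: worse on ranking (47 vs 2).
#3: worse on ranking (44 vs 2).
#4: worse on ranking (69 vs 2).
#5: worse on ranking (90 vs 2).
#6: worse on ranking (73 vs 2).
#7: worse on ranking (8 vs 2).
No option is at least as good as #1 on every objective and strictly better on one.

Yes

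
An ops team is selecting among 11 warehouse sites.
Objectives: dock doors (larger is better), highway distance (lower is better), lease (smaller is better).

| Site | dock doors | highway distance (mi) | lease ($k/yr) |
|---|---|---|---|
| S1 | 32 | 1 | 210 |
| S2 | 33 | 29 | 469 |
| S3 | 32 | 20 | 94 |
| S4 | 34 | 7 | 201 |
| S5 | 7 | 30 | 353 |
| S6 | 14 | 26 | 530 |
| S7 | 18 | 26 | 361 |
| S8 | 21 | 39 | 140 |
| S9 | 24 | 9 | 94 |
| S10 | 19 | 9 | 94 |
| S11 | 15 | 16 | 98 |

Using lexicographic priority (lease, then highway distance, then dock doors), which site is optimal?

S9

First minimize lease: best is 94, kept {S3, S9, S10}.
Then minimize highway distance: best is 9, kept {S9, S10}.
Then maximize dock doors: best is 24, kept {S9}.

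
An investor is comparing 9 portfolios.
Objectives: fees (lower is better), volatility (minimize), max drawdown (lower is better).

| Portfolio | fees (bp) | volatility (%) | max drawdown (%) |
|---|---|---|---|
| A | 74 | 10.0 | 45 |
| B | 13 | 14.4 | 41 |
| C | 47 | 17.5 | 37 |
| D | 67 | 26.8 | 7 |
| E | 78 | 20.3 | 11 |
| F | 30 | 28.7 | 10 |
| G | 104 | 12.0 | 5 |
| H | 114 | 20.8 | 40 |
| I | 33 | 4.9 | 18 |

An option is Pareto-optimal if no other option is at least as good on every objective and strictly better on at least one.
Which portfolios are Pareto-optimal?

A: dominated by I (fees 33≤74, volatility 4.9≤10.0, max drawdown 18≤45).
B: not dominated (best fees).
C: dominated by I (fees 33≤47, volatility 4.9≤17.5, max drawdown 18≤37).
D: not dominated.
E: not dominated.
F: not dominated.
G: not dominated (best max drawdown).
H: dominated by C (fees 47≤114, volatility 17.5≤20.8, max drawdown 37≤40).
I: not dominated (best volatility).

B, D, E, F, G, I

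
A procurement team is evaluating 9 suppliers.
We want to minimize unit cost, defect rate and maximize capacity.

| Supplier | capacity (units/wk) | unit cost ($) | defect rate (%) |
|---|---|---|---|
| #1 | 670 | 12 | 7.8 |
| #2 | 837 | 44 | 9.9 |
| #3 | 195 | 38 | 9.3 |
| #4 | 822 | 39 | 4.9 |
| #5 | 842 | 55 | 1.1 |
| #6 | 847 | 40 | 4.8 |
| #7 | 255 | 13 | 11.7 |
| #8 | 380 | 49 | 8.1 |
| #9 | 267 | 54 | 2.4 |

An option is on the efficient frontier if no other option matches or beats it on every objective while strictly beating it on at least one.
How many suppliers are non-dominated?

#1: not dominated (best unit cost).
#2: dominated by #6 (capacity 847≥837, unit cost 40≤44, defect rate 4.8≤9.9).
#3: dominated by #1 (capacity 670≥195, unit cost 12≤38, defect rate 7.8≤9.3).
#4: not dominated.
#5: not dominated (best defect rate).
#6: not dominated (best capacity).
#7: dominated by #1 (capacity 670≥255, unit cost 12≤13, defect rate 7.8≤11.7).
#8: dominated by #1 (capacity 670≥380, unit cost 12≤49, defect rate 7.8≤8.1).
#9: not dominated.
Pareto-optimal: #1, #4, #5, #6, #9 → 5.

5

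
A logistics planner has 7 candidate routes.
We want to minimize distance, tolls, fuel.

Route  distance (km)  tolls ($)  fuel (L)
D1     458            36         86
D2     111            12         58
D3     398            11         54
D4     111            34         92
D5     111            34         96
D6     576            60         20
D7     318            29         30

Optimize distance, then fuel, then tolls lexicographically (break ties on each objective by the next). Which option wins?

First minimize distance: best is 111, kept {D2, D4, D5}.
Then minimize fuel: best is 58, kept {D2}.

D2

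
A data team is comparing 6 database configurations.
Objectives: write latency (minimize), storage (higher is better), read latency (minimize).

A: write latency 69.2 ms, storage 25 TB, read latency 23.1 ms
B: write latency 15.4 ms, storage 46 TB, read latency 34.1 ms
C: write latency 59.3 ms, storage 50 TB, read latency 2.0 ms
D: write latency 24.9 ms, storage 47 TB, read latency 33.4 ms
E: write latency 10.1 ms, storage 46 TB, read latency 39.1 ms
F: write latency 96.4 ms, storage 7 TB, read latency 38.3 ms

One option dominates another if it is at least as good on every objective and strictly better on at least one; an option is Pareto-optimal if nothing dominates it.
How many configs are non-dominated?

4

A: dominated by C (write latency 59.3≤69.2, storage 50≥25, read latency 2.0≤23.1).
B: not dominated.
C: not dominated (best storage).
D: not dominated.
E: not dominated (best write latency).
F: dominated by A (write latency 69.2≤96.4, storage 25≥7, read latency 23.1≤38.3).
Pareto-optimal: B, C, D, E → 4.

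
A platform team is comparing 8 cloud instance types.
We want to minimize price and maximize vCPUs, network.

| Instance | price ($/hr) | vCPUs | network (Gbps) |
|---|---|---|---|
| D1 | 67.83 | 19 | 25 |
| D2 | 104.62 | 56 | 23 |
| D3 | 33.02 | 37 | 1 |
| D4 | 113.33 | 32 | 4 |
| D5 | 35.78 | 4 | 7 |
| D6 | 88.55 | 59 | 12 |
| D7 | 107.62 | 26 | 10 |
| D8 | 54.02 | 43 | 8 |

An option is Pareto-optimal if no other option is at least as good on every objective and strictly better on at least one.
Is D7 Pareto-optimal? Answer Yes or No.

D2 vs D7: price 104.62≤107.62, vCPUs 56≥26, network 23≥10 — D2 is at least as good on every objective and strictly better on at least one, so D2 dominates D7.

No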